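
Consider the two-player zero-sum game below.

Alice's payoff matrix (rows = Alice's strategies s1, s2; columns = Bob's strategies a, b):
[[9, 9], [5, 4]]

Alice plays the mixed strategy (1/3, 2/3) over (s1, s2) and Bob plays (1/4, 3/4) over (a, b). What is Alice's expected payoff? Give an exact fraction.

35/6

Against (1/4, 3/4), each row's expected payoff is s1: 9; s2: 17/4.
Taking the (1/3, 2/3)-weighted average: (1/3)·(9) + (2/3)·(17/4) = 35/6.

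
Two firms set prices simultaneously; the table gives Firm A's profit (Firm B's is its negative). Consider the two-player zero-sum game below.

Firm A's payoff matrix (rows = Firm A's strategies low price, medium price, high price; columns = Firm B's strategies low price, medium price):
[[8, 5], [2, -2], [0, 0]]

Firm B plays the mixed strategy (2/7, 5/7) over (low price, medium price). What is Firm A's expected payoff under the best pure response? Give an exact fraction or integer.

41/7

low price: (8)·(2/7) + (5)·(5/7) = 41/7.
medium price: (2)·(2/7) + (-2)·(5/7) = -6/7.
high price: (0)·(2/7) + (0)·(5/7) = 0.
The best pure response is low price with expected payoff 41/7.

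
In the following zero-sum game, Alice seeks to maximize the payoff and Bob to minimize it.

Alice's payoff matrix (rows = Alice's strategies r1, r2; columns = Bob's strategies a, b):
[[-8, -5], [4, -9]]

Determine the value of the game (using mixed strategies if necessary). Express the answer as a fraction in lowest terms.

Row minima are -8 and -9, so Alice's maximin is -8; column maxima are 4 and -5, so Bob's minimax is -5. These differ, so the equilibrium is in mixed strategies.
Let Alice play r1 with probability p. Bob is indifferent when −8p + 4(1−p) = −5p − 9(1−p), giving p = 13/16.
Let Bob play a with probability q. Alice is indifferent when −8q − 5(1−q) = 4q − 9(1−q), giving q = 1/4.
The value is -8·(1/4) + (-5)·(3/4) = -23/4.

-23/4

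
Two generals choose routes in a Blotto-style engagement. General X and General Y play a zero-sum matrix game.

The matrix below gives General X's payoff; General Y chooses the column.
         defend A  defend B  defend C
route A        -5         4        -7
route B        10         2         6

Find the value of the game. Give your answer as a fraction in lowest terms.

Column defend A is strictly dominated by defend C for General Y (it gives General X more in every row).
The remaining 2×2 game on (route A, route B) × (defend B, defend C) has no saddle point. Let General X play route A with probability p; indifference gives 4p + 2(1−p) = −7p + 6(1−p), so p = 4/15.
Similarly General Y's optimal q on defend B is 13/15, and the value is 4·(13/15) + (-7)·(2/15) = 38/15.

38/15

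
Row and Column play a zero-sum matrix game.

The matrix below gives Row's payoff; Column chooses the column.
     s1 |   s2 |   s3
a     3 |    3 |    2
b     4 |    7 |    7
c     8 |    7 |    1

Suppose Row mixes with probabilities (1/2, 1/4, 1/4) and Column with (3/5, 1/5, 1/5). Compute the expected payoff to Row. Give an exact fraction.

43/10

Against (3/5, 1/5, 1/5), each row's expected payoff is a: 14/5; b: 26/5; c: 32/5.
Taking the (1/2, 1/4, 1/4)-weighted average: (1/2)·(14/5) + (1/4)·(26/5) + (1/4)·(32/5) = 43/10.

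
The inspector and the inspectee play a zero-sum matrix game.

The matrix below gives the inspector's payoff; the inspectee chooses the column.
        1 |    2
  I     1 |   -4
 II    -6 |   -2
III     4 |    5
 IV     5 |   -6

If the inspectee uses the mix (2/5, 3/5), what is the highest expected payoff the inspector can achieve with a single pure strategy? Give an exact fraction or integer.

I: (1)·(2/5) + (-4)·(3/5) = -2.
II: (-6)·(2/5) + (-2)·(3/5) = -18/5.
III: (4)·(2/5) + (5)·(3/5) = 23/5.
IV: (5)·(2/5) + (-6)·(3/5) = -8/5.
The best pure response is III with expected payoff 23/5.

23/5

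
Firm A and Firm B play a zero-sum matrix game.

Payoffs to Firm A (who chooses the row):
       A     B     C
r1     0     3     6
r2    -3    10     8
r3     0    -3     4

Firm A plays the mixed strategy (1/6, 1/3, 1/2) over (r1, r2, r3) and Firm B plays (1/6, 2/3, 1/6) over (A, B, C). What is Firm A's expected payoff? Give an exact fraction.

Against (1/6, 2/3, 1/6), each row's expected payoff is r1: 3; r2: 15/2; r3: -4/3.
Taking the (1/6, 1/3, 1/2)-weighted average: (1/6)·(3) + (1/3)·(15/2) + (1/2)·(-4/3) = 7/3.

7/3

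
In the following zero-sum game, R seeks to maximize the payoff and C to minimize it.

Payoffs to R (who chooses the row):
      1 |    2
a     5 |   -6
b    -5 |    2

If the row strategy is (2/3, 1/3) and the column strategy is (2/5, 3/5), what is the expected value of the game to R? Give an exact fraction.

-4/3

Against (2/5, 3/5), each row's expected payoff is a: -8/5; b: -4/5.
Taking the (2/3, 1/3)-weighted average: (2/3)·(-8/5) + (1/3)·(-4/5) = -4/3.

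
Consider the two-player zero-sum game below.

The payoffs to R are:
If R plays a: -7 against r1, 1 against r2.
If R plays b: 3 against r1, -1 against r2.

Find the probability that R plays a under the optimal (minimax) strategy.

1/3

Row minima are -7 and -1, so R's maximin is -1; column maxima are 3 and 1, so C's minimax is 1. These differ, so the equilibrium is in mixed strategies.
Let R play a with probability p. C is indifferent when −7p + 3(1−p) = p − (1−p), giving p = 1/3.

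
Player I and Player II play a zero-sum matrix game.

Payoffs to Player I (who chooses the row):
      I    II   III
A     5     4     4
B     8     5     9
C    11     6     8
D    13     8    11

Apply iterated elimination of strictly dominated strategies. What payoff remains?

Row C is strictly dominated by row D (13>11, 8>6, 11>8); eliminate C.
Column I is strictly dominated by II for Player II (4<5, 5<8, 8<13); eliminate I.
Row A is strictly dominated by row B (5>4, 9>4); eliminate A.
Row B is strictly dominated by row D (8>5, 11>9); eliminate B.
Column III is strictly dominated by II for Player II (8<11); eliminate III.
Only (D, II) remains, with payoff 8.

8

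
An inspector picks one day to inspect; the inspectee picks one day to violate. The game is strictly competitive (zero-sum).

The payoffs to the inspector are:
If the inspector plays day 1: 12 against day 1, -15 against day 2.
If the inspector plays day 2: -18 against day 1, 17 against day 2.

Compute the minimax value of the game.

-33/31

Row minima are -15 and -18, so the inspector's maximin is -15; column maxima are 12 and 17, so the inspectee's minimax is 12. These differ, so the equilibrium is in mixed strategies.
Let the inspector play day 1 with probability p. The inspectee is indifferent when 12p − 18(1−p) = −15p + 17(1−p), giving p = 35/62.
Let the inspectee play day 1 with probability q. The inspector is indifferent when 12q − 15(1−q) = −18q + 17(1−q), giving q = 16/31.
The value is 12·(16/31) + (-15)·(15/31) = -33/31.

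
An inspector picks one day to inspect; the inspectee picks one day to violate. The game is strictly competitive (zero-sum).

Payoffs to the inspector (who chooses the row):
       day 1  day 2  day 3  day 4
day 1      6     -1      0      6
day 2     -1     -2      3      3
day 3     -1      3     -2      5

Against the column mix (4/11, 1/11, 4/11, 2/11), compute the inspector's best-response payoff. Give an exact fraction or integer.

35/11

day 1: (6)·(4/11) + (-1)·(1/11) + (0)·(4/11) + (6)·(2/11) = 35/11.
day 2: (-1)·(4/11) + (-2)·(1/11) + (3)·(4/11) + (3)·(2/11) = 12/11.
day 3: (-1)·(4/11) + (3)·(1/11) + (-2)·(4/11) + (5)·(2/11) = 1/11.
The best pure response is day 1 with expected payoff 35/11.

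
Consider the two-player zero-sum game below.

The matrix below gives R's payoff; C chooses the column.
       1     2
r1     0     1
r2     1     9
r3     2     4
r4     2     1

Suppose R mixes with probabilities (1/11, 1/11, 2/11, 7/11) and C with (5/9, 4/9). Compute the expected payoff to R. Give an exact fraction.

65/33

Against (5/9, 4/9), each row's expected payoff is r1: 4/9; r2: 41/9; r3: 26/9; r4: 14/9.
Taking the (1/11, 1/11, 2/11, 7/11)-weighted average: (1/11)·(4/9) + (1/11)·(41/9) + (2/11)·(26/9) + (7/11)·(14/9) = 65/33.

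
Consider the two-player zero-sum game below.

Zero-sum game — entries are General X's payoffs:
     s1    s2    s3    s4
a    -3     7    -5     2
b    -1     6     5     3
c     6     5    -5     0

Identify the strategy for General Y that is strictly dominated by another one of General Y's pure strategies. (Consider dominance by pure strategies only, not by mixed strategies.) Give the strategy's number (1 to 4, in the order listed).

General Y prefers columns that give General X less. Compare s2 with s3: -5 < 7, 5 < 6, -5 < 5.
So s3 strictly dominates s2 for General Y; s2 is strictly dominated.

2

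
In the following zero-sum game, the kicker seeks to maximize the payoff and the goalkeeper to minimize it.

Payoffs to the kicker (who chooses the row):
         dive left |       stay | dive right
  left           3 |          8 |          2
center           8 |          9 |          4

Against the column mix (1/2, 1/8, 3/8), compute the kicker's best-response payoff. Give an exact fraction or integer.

53/8

left: (3)·(1/2) + (8)·(1/8) + (2)·(3/8) = 13/4.
center: (8)·(1/2) + (9)·(1/8) + (4)·(3/8) = 53/8.
The best pure response is center with expected payoff 53/8.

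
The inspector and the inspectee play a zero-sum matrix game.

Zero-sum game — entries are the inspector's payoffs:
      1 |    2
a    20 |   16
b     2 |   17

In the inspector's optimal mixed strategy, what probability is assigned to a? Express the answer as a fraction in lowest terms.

15/19

Row minima are 16 and 2, so the inspector's maximin is 16; column maxima are 20 and 17, so the inspectee's minimax is 17. These differ, so the equilibrium is in mixed strategies.
Let the inspector play a with probability p. The inspectee is indifferent when 20p + 2(1−p) = 16p + 17(1−p), giving p = 15/19.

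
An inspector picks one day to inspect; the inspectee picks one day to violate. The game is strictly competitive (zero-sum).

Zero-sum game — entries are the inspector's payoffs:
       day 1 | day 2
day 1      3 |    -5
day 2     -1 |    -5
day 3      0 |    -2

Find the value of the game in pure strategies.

Row minima: -5, -5, -2 → the inspector's maximin is -2.
Column maxima: 3, -2 → the inspectee's minimax is -2.
They coincide at (day 3, day 2), so the value is -2.

-2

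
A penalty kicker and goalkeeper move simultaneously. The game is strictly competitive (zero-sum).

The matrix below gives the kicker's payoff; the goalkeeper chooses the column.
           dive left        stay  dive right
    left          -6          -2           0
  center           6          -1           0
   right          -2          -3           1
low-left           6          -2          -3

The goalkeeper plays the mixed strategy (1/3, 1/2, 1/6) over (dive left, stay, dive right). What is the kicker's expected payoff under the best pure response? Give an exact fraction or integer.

left: (-6)·(1/3) + (-2)·(1/2) + (0)·(1/6) = -3.
center: (6)·(1/3) + (-1)·(1/2) + (0)·(1/6) = 3/2.
right: (-2)·(1/3) + (-3)·(1/2) + (1)·(1/6) = -2.
low-left: (6)·(1/3) + (-2)·(1/2) + (-3)·(1/6) = 1/2.
The best pure response is center with expected payoff 3/2.

3/2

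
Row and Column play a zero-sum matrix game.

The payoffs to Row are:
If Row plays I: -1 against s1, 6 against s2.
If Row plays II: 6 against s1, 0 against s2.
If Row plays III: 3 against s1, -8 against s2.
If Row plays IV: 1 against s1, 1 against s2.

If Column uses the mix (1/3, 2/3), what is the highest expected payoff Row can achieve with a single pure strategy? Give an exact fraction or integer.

11/3

I: (-1)·(1/3) + (6)·(2/3) = 11/3.
II: (6)·(1/3) + (0)·(2/3) = 2.
III: (3)·(1/3) + (-8)·(2/3) = -13/3.
IV: (1)·(1/3) + (1)·(2/3) = 1.
The best pure response is I with expected payoff 11/3.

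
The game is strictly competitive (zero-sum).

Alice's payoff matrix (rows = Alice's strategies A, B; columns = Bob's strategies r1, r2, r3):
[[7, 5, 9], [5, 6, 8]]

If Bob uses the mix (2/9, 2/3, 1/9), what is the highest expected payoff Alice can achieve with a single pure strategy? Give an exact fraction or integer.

6

A: (7)·(2/9) + (5)·(2/3) + (9)·(1/9) = 53/9.
B: (5)·(2/9) + (6)·(2/3) + (8)·(1/9) = 6.
The best pure response is B with expected payoff 6.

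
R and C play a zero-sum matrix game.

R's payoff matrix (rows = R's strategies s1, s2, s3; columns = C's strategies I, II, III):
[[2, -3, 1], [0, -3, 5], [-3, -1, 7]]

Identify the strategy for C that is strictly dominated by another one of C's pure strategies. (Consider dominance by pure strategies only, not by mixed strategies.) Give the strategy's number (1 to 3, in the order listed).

3

C prefers columns that give R less. Compare III with II: -3 < 1, -3 < 5, -1 < 7.
So II strictly dominates III for C; III is strictly dominated.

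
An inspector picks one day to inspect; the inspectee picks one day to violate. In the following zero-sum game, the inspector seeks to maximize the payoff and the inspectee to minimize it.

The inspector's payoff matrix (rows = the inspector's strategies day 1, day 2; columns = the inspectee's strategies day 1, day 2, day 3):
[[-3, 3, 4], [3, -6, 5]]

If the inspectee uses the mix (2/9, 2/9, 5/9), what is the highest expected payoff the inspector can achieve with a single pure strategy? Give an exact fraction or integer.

day 1: (-3)·(2/9) + (3)·(2/9) + (4)·(5/9) = 20/9.
day 2: (3)·(2/9) + (-6)·(2/9) + (5)·(5/9) = 19/9.
The best pure response is day 1 with expected payoff 20/9.

20/9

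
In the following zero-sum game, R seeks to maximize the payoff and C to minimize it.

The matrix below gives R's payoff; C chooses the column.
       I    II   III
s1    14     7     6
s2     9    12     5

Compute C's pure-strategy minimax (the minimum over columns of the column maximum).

6

The worst case (largest entry) in each column is I: 14, II: 12, III: 6.
The best (smallest) of these is 6.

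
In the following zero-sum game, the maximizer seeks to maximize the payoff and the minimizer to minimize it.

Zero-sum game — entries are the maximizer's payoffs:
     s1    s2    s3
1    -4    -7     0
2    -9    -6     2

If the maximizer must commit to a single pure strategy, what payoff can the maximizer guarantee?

The worst-case payoff for each row is 1: -7, 2: -9.
The best of these is -7.

-7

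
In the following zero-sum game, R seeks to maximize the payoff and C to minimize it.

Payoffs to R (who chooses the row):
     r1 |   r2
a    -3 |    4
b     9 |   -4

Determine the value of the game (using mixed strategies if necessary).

6/5

Row minima are -3 and -4, so R's maximin is -3; column maxima are 9 and 4, so C's minimax is 4. These differ, so the equilibrium is in mixed strategies.
Let R play a with probability p. C is indifferent when −3p + 9(1−p) = 4p − 4(1−p), giving p = 13/20.
Let C play r1 with probability q. R is indifferent when −3q + 4(1−q) = 9q − 4(1−q), giving q = 2/5.
The value is -3·(2/5) + (4)·(3/5) = 6/5.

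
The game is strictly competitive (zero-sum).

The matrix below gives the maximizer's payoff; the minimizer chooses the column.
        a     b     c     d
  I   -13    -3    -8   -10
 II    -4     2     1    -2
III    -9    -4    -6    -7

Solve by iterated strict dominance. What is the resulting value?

Column c is strictly dominated by a for the minimizer (-13<-8, -4<1, -9<-6); eliminate c.
Row III is strictly dominated by row II (-4>-9, 2>-4, -2>-7); eliminate III.
Row I is strictly dominated by row II (-4>-13, 2>-3, -2>-10); eliminate I.
Column b is strictly dominated by a for the minimizer (-4<2); eliminate b.
Column d is strictly dominated by a for the minimizer (-4<-2); eliminate d.
Only (II, a) remains, with payoff -4.

-4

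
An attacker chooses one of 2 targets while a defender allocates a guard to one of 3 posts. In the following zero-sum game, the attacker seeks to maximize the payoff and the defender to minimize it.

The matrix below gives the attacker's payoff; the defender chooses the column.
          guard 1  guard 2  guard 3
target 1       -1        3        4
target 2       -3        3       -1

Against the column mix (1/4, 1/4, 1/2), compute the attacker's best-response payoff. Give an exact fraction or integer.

target 1: (-1)·(1/4) + (3)·(1/4) + (4)·(1/2) = 5/2.
target 2: (-3)·(1/4) + (3)·(1/4) + (-1)·(1/2) = -1/2.
The best pure response is target 1 with expected payoff 5/2.

5/2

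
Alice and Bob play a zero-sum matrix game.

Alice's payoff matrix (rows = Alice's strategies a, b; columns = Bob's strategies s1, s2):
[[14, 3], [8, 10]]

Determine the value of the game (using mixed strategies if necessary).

116/13

Row minima are 3 and 8, so Alice's maximin is 8; column maxima are 14 and 10, so Bob's minimax is 10. These differ, so the equilibrium is in mixed strategies.
Let Alice play a with probability p. Bob is indifferent when 14p + 8(1−p) = 3p + 10(1−p), giving p = 2/13.
Let Bob play s1 with probability q. Alice is indifferent when 14q + 3(1−q) = 8q + 10(1−q), giving q = 7/13.
The value is 14·(7/13) + (3)·(6/13) = 116/13.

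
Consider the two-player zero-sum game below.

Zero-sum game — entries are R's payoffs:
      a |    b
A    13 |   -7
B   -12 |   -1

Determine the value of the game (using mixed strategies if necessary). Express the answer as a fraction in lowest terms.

-97/31

Row minima are -7 and -12, so R's maximin is -7; column maxima are 13 and -1, so C's minimax is -1. These differ, so the equilibrium is in mixed strategies.
Let R play A with probability p. C is indifferent when 13p − 12(1−p) = −7p − (1−p), giving p = 11/31.
Let C play a with probability q. R is indifferent when 13q − 7(1−q) = −12q − (1−q), giving q = 6/31.
The value is 13·(6/31) + (-7)·(25/31) = -97/31.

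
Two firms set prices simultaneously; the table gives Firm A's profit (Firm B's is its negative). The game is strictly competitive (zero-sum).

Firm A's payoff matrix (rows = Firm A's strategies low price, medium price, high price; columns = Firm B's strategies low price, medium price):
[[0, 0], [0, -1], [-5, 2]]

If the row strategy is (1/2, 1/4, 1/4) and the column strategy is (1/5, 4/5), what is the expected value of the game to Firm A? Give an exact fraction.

-1/20

Against (1/5, 4/5), each row's expected payoff is low price: 0; medium price: -4/5; high price: 3/5.
Taking the (1/2, 1/4, 1/4)-weighted average: (1/2)·(0) + (1/4)·(-4/5) + (1/4)·(3/5) = -1/20.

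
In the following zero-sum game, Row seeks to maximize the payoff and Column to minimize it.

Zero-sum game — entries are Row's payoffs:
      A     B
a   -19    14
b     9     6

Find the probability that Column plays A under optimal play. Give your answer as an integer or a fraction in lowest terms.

2/9

Row minima are -19 and 6, so Row's maximin is 6; column maxima are 9 and 14, so Column's minimax is 9. These differ, so the equilibrium is in mixed strategies.
Let Column play A with probability q. Row is indifferent when −19q + 14(1−q) = 9q + 6(1−q), giving q = 2/9.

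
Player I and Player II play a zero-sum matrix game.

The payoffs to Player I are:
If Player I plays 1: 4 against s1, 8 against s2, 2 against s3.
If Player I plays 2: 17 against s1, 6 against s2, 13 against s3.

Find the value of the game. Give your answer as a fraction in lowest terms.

92/13

Column s1 is strictly dominated by s3 for Player II (it gives Player I more in every row).
The remaining 2×2 game on (1, 2) × (s2, s3) has no saddle point. Let Player I play 1 with probability p; indifference gives 8p + 6(1−p) = 2p + 13(1−p), so p = 7/13.
Similarly Player II's optimal q on s2 is 11/13, and the value is 8·(11/13) + (2)·(2/13) = 92/13.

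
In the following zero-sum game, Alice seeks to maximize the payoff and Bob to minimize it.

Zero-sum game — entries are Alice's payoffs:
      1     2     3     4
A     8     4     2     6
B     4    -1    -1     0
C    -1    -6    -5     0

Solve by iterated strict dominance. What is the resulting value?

2

Row C is strictly dominated by row A (8>-1, 4>-6, 2>-5, 6>0); eliminate C.
Column 4 is strictly dominated by 2 for Bob (4<6, -1<0); eliminate 4.
Column 1 is strictly dominated by 2 for Bob (4<8, -1<4); eliminate 1.
Row B is strictly dominated by row A (4>-1, 2>-1); eliminate B.
Column 2 is strictly dominated by 3 for Bob (2<4); eliminate 2.
Only (A, 3) remains, with payoff 2.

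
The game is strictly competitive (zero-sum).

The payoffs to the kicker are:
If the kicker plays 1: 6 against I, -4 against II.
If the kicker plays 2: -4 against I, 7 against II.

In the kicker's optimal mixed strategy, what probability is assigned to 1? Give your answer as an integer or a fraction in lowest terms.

Row minima are -4 and -4, so the kicker's maximin is -4; column maxima are 6 and 7, so the goalkeeper's minimax is 6. These differ, so the equilibrium is in mixed strategies.
Let the kicker play 1 with probability p. The goalkeeper is indifferent when 6p − 4(1−p) = −4p + 7(1−p), giving p = 11/21.

11/21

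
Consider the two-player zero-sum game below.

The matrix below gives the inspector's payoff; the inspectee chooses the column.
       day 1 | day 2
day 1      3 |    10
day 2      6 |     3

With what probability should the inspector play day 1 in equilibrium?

Row minima are 3 and 3, so the inspector's maximin is 3; column maxima are 6 and 10, so the inspectee's minimax is 6. These differ, so the equilibrium is in mixed strategies.
Let the inspector play day 1 with probability p. The inspectee is indifferent when 3p + 6(1−p) = 10p + 3(1−p), giving p = 3/10.

3/10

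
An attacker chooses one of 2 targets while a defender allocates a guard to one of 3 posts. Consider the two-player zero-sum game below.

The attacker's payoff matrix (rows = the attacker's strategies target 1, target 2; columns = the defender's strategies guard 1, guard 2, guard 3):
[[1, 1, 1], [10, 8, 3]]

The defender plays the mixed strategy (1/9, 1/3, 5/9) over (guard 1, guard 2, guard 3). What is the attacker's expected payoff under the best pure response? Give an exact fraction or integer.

49/9

target 1: (1)·(1/9) + (1)·(1/3) + (1)·(5/9) = 1.
target 2: (10)·(1/9) + (8)·(1/3) + (3)·(5/9) = 49/9.
The best pure response is target 2 with expected payoff 49/9.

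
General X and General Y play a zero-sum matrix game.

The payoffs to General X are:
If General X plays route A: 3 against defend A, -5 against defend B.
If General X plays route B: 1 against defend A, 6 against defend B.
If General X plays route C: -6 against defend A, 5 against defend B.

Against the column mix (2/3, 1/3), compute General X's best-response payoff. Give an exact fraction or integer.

8/3

route A: (3)·(2/3) + (-5)·(1/3) = 1/3.
route B: (1)·(2/3) + (6)·(1/3) = 8/3.
route C: (-6)·(2/3) + (5)·(1/3) = -7/3.
The best pure response is route B with expected payoff 8/3.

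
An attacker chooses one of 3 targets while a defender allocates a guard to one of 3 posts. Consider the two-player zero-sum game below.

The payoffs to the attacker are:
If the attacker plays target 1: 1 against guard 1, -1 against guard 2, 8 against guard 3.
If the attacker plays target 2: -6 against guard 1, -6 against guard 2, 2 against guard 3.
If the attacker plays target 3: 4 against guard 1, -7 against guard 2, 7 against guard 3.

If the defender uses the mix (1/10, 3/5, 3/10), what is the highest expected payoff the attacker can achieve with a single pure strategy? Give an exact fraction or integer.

target 1: (1)·(1/10) + (-1)·(3/5) + (8)·(3/10) = 19/10.
target 2: (-6)·(1/10) + (-6)·(3/5) + (2)·(3/10) = -18/5.
target 3: (4)·(1/10) + (-7)·(3/5) + (7)·(3/10) = -17/10.
The best pure response is target 1 with expected payoff 19/10.

19/10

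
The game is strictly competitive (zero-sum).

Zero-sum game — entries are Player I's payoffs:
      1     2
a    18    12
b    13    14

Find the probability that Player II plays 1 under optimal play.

Row minima are 12 and 13, so Player I's maximin is 13; column maxima are 18 and 14, so Player II's minimax is 14. These differ, so the equilibrium is in mixed strategies.
Let Player II play 1 with probability q. Player I is indifferent when 18q + 12(1−q) = 13q + 14(1−q), giving q = 2/7.

2/7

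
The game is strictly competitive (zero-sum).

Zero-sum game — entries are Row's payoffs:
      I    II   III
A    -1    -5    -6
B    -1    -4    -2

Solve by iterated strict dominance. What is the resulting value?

Column I is strictly dominated by II for Column (-5<-1, -4<-1); eliminate I.
Row A is strictly dominated by row B (-4>-5, -2>-6); eliminate A.
Column III is strictly dominated by II for Column (-4<-2); eliminate III.
Only (B, II) remains, with payoff -4.

-4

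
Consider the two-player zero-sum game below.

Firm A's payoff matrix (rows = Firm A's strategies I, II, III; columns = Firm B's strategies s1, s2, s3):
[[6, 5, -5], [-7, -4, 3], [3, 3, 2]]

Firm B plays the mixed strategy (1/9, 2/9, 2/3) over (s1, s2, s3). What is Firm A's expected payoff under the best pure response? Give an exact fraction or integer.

I: (6)·(1/9) + (5)·(2/9) + (-5)·(2/3) = -14/9.
II: (-7)·(1/9) + (-4)·(2/9) + (3)·(2/3) = 1/3.
III: (3)·(1/9) + (3)·(2/9) + (2)·(2/3) = 7/3.
The best pure response is III with expected payoff 7/3.

7/3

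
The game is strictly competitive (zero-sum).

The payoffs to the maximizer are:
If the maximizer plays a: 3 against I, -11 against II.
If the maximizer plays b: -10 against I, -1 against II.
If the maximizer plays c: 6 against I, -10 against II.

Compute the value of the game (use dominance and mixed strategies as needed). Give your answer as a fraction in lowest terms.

-106/25

Row a is strictly dominated by row c, so the maximizer never plays it.
The remaining 2×2 game on (b, c) × (I, II) has no saddle point. Let the maximizer play b with probability p; indifference gives −10p + 6(1−p) = −p − 10(1−p), so p = 16/25.
Similarly the minimizer's optimal q on I is 9/25, and the value is -10·(9/25) + (-1)·(16/25) = -106/25.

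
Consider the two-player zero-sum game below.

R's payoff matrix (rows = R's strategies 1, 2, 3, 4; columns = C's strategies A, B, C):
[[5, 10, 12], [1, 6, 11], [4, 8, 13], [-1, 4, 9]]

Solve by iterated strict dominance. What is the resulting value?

Column C is strictly dominated by A for C (5<12, 1<11, 4<13, -1<9); eliminate C.
Row 4 is strictly dominated by row 1 (5>-1, 10>4); eliminate 4.
Column B is strictly dominated by A for C (5<10, 1<6, 4<8); eliminate B.
Row 2 is strictly dominated by row 1 (5>1); eliminate 2.
Row 3 is strictly dominated by row 1 (5>4); eliminate 3.
Only (1, A) remains, with payoff 5.

5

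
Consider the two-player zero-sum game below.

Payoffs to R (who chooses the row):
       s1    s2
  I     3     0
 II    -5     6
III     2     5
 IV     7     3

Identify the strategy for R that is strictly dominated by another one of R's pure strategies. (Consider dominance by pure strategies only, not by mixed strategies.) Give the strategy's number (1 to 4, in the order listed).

Compare I with IV: 7 > 3, 3 > 0.
So IV strictly dominates I for R; I is strictly dominated.

1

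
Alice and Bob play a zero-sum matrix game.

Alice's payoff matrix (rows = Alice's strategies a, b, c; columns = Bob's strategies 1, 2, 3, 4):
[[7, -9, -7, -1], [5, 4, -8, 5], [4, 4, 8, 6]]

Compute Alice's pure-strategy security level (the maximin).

The worst-case payoff for each row is a: -9, b: -8, c: 4.
The best of these is 4.

4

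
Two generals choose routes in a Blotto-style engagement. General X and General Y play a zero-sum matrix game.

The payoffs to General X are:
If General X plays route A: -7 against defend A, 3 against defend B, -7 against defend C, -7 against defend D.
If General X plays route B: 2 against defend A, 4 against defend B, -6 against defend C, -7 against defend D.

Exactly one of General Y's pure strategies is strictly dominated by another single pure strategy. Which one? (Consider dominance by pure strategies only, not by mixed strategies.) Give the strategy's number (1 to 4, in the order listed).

2

General Y prefers columns that give General X less. Compare defend B with defend A: -7 < 3, 2 < 4.
So defend A strictly dominates defend B for General Y; defend B is strictly dominated.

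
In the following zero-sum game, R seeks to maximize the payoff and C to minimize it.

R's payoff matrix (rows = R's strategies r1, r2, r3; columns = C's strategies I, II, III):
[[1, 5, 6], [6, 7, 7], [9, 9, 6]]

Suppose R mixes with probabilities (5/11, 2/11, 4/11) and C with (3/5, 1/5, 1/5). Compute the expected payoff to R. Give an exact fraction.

302/55

Against (3/5, 1/5, 1/5), each row's expected payoff is r1: 14/5; r2: 32/5; r3: 42/5.
Taking the (5/11, 2/11, 4/11)-weighted average: (5/11)·(14/5) + (2/11)·(32/5) + (4/11)·(42/5) = 302/55.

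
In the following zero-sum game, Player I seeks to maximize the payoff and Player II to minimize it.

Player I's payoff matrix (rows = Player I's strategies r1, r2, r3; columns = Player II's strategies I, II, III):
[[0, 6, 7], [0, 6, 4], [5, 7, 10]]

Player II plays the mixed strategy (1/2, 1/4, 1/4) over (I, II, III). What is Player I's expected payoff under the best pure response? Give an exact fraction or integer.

r1: (0)·(1/2) + (6)·(1/4) + (7)·(1/4) = 13/4.
r2: (0)·(1/2) + (6)·(1/4) + (4)·(1/4) = 5/2.
r3: (5)·(1/2) + (7)·(1/4) + (10)·(1/4) = 27/4.
The best pure response is r3 with expected payoff 27/4.

27/4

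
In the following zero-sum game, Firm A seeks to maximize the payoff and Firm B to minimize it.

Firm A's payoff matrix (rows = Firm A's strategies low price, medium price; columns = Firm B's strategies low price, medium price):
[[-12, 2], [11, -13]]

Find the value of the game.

-67/19

Row minima are -12 and -13, so Firm A's maximin is -12; column maxima are 11 and 2, so Firm B's minimax is 2. These differ, so the equilibrium is in mixed strategies.
Let Firm A play low price with probability p. Firm B is indifferent when −12p + 11(1−p) = 2p − 13(1−p), giving p = 12/19.
Let Firm B play low price with probability q. Firm A is indifferent when −12q + 2(1−q) = 11q − 13(1−q), giving q = 15/38.
The value is -12·(15/38) + (2)·(23/38) = -67/19.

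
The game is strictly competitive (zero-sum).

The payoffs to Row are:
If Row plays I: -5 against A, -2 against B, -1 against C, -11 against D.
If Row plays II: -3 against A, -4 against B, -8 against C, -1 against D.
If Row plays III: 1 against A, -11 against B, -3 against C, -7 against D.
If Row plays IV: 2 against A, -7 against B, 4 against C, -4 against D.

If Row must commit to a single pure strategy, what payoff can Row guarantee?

-7

The worst-case payoff for each row is I: -11, II: -8, III: -11, IV: -7.
The best of these is -7.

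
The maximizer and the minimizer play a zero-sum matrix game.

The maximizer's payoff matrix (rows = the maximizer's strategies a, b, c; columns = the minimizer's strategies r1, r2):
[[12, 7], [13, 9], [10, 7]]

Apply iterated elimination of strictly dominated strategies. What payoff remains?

Column r1 is strictly dominated by r2 for the minimizer (7<12, 9<13, 7<10); eliminate r1.
Row a is strictly dominated by row b (9>7); eliminate a.
Row c is strictly dominated by row b (9>7); eliminate c.
Only (b, r2) remains, with payoff 9.

9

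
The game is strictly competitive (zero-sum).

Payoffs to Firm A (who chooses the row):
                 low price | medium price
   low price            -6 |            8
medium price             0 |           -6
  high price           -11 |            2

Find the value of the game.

-9/5

Row high price is strictly dominated by row low price, so Firm A never plays it.
The remaining 2×2 game on (low price, medium price) × (low price, medium price) has no saddle point. Let Firm A play low price with probability p; indifference gives −6p = 8p − 6(1−p), so p = 3/10.
Similarly Firm B's optimal q on low price is 7/10, and the value is -6·(7/10) + (8)·(3/10) = -9/5.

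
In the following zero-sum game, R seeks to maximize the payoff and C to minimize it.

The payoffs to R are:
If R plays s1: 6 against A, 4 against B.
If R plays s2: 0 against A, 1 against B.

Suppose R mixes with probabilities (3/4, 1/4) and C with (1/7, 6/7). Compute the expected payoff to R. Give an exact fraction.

24/7

Against (1/7, 6/7), each row's expected payoff is s1: 30/7; s2: 6/7.
Taking the (3/4, 1/4)-weighted average: (3/4)·(30/7) + (1/4)·(6/7) = 24/7.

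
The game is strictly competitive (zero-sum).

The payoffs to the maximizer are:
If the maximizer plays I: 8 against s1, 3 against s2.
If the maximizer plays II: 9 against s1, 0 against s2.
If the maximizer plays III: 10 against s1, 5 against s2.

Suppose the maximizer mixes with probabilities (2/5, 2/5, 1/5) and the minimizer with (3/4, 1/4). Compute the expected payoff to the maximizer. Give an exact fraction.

143/20

Against (3/4, 1/4), each row's expected payoff is I: 27/4; II: 27/4; III: 35/4.
Taking the (2/5, 2/5, 1/5)-weighted average: (2/5)·(27/4) + (2/5)·(27/4) + (1/5)·(35/4) = 143/20.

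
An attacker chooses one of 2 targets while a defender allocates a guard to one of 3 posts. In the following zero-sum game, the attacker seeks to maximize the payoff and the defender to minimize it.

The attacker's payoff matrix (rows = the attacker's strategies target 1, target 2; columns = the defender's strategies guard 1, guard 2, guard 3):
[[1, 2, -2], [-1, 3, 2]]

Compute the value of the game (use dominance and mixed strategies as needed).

0

Column guard 2 is strictly dominated by guard 3 for the defender (it gives the attacker more in every row).
The remaining 2×2 game on (target 1, target 2) × (guard 1, guard 3) has no saddle point. Let the attacker play target 1 with probability p; indifference gives p − (1−p) = −2p + 2(1−p), so p = 1/2.
Similarly the defender's optimal q on guard 1 is 2/3, and the value is 1·(2/3) + (-2)·(1/3) = 0.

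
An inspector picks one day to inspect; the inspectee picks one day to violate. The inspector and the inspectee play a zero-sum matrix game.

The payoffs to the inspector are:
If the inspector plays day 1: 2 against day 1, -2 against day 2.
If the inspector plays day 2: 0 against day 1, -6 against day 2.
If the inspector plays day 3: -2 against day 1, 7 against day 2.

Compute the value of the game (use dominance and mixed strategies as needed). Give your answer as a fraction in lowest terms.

10/13

Row day 2 is strictly dominated by row day 1, so the inspector never plays it.
The remaining 2×2 game on (day 1, day 3) × (day 1, day 2) has no saddle point. Let the inspector play day 1 with probability p; indifference gives 2p − 2(1−p) = −2p + 7(1−p), so p = 9/13.
Similarly the inspectee's optimal q on day 1 is 9/13, and the value is 2·(9/13) + (-2)·(4/13) = 10/13.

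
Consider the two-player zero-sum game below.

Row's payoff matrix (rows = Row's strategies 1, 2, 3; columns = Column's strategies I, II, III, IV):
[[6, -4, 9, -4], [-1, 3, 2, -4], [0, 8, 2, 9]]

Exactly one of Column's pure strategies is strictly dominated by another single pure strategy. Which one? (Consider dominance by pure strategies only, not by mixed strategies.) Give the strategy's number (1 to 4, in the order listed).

3

Column prefers columns that give Row less. Compare III with I: 6 < 9, -1 < 2, 0 < 2.
So I strictly dominates III for Column; III is strictly dominated.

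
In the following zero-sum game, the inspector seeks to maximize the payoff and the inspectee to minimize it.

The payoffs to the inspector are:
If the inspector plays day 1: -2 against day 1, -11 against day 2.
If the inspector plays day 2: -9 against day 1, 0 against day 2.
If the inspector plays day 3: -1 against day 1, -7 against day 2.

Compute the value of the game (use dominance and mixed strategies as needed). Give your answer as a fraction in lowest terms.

Row day 1 is strictly dominated by row day 3, so the inspector never plays it.
The remaining 2×2 game on (day 2, day 3) × (day 1, day 2) has no saddle point. Let the inspector play day 2 with probability p; indifference gives −9p − (1−p) = −7(1−p), so p = 2/5.
Similarly the inspectee's optimal q on day 1 is 7/15, and the value is -9·(7/15) + (0)·(8/15) = -21/5.

-21/5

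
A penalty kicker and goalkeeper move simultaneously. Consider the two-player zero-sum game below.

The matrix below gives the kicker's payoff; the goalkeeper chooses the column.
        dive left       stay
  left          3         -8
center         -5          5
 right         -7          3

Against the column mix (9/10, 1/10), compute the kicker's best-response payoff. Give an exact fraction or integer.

left: (3)·(9/10) + (-8)·(1/10) = 19/10.
center: (-5)·(9/10) + (5)·(1/10) = -4.
right: (-7)·(9/10) + (3)·(1/10) = -6.
The best pure response is left with expected payoff 19/10.

19/10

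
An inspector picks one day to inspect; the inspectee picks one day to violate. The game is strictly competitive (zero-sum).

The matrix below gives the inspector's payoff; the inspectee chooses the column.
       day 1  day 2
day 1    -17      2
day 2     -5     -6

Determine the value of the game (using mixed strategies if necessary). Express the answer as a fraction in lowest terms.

-28/5

Row minima are -17 and -6, so the inspector's maximin is -6; column maxima are -5 and 2, so the inspectee's minimax is -5. These differ, so the equilibrium is in mixed strategies.
Let the inspector play day 1 with probability p. The inspectee is indifferent when −17p − 5(1−p) = 2p − 6(1−p), giving p = 1/20.
Let the inspectee play day 1 with probability q. The inspector is indifferent when −17q + 2(1−q) = −5q − 6(1−q), giving q = 2/5.
The value is -17·(2/5) + (2)·(3/5) = -28/5.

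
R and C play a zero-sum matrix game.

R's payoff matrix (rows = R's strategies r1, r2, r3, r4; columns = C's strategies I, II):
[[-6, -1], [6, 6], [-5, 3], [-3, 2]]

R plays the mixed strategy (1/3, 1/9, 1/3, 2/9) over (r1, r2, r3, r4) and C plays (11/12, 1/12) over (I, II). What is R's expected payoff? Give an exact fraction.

Against (11/12, 1/12), each row's expected payoff is r1: -67/12; r2: 6; r3: -13/3; r4: -31/12.
Taking the (1/3, 1/9, 1/3, 2/9)-weighted average: (1/3)·(-67/12) + (1/9)·(6) + (1/3)·(-13/3) + (2/9)·(-31/12) = -347/108.

-347/108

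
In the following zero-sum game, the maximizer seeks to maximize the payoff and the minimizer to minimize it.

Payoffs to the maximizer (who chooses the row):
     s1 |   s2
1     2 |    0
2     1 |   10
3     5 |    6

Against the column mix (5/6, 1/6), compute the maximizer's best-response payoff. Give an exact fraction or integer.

1: (2)·(5/6) + (0)·(1/6) = 5/3.
2: (1)·(5/6) + (10)·(1/6) = 5/2.
3: (5)·(5/6) + (6)·(1/6) = 31/6.
The best pure response is 3 with expected payoff 31/6.

31/6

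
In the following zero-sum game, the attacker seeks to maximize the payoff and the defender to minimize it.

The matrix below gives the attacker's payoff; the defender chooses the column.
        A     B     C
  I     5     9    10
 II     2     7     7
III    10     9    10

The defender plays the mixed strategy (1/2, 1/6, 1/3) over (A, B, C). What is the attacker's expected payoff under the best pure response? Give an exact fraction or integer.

59/6

I: (5)·(1/2) + (9)·(1/6) + (10)·(1/3) = 22/3.
II: (2)·(1/2) + (7)·(1/6) + (7)·(1/3) = 9/2.
III: (10)·(1/2) + (9)·(1/6) + (10)·(1/3) = 59/6.
The best pure response is III with expected payoff 59/6.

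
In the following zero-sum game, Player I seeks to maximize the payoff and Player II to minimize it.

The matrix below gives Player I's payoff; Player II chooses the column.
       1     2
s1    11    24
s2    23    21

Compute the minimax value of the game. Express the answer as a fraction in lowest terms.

107/5

Row minima are 11 and 21, so Player I's maximin is 21; column maxima are 23 and 24, so Player II's minimax is 23. These differ, so the equilibrium is in mixed strategies.
Let Player I play s1 with probability p. Player II is indifferent when 11p + 23(1−p) = 24p + 21(1−p), giving p = 2/15.
Let Player II play 1 with probability q. Player I is indifferent when 11q + 24(1−q) = 23q + 21(1−q), giving q = 1/5.
The value is 11·(1/5) + (24)·(4/5) = 107/5.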